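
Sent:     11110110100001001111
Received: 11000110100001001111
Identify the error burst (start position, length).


XOR: 00110000000000000000

Burst at position 2, length 2


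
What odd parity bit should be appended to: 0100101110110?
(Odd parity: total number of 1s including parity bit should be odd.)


Number of 1s in data: 7
Parity bit: 0

0


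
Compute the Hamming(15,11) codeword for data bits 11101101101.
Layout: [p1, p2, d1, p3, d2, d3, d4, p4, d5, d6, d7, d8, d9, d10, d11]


Parity bits: p1=1, p2=0, p3=1, p4=1

101111011101101


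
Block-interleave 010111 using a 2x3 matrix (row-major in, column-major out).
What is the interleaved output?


Matrix:
  010
  111
Read columns: 011101

011101


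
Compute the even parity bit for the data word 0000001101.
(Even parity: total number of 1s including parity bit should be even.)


Number of 1s in data: 3
Parity bit: 1

1


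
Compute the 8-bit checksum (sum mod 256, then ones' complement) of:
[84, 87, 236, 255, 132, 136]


Sum = 930 mod 256 = 162
Complement = 93

93


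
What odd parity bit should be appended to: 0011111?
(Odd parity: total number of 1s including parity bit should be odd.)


Number of 1s in data: 5
Parity bit: 0

0


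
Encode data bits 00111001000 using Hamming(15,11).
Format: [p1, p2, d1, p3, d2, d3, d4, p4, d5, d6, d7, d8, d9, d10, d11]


Parity bits: p1=0, p2=0, p3=1, p4=0

000101101001000


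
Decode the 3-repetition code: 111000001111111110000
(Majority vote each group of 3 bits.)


Groups: 111, 000, 001, 111, 111, 110, 000
Majority votes: 1001110

1001110


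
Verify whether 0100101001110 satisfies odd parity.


Number of 1s: 6

No, parity error (6 ones)


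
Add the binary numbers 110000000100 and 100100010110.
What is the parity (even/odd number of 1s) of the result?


110000000100 = 3076
100100010110 = 2326
Sum = 5402 = 1010100011010
1s count = 6

even parity (6 ones in 1010100011010)


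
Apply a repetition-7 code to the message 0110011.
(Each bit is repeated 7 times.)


Each bit -> 7 copies

0000000111111111111110000000000000011111111111111


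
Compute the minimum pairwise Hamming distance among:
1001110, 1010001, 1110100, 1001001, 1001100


Comparing all pairs, minimum distance: 1
Can detect 0 errors, correct 0 errors

1


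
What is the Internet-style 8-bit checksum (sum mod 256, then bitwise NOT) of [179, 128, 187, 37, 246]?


Sum = 777 mod 256 = 9
Complement = 246

246


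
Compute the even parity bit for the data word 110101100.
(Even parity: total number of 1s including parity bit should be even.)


Number of 1s in data: 5
Parity bit: 1

1


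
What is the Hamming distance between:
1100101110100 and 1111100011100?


XOR: 0011001101000
Count of 1s: 5

5


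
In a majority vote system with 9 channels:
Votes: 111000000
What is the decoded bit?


Ones: 3 out of 9
Threshold: 5

0 (3/9 voted 1)


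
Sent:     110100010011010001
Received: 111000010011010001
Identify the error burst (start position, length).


XOR: 001100000000000000

Burst at position 2, length 2


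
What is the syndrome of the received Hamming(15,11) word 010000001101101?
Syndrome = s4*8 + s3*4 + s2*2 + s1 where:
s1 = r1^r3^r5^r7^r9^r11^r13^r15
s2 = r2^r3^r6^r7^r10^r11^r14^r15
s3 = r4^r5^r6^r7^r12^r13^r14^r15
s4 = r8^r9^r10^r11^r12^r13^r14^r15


s1=1, s2=1, s3=1, s4=1

Syndrome = 15 (error at position 15)


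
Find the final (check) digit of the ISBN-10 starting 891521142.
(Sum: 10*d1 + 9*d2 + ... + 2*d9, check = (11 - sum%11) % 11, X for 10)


Weighted sum: 241
241 mod 11 = 10

Check digit: 1


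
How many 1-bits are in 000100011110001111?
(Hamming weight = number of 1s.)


Counting 1s in 000100011110001111

9


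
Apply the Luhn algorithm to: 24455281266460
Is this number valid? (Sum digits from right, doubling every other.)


Luhn sum = 52
52 mod 10 = 2

Invalid (Luhn sum mod 10 = 2)


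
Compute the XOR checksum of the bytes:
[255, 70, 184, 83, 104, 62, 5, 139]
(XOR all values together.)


XOR chain: 255 ^ 70 ^ 184 ^ 83 ^ 104 ^ 62 ^ 5 ^ 139 = 138

138


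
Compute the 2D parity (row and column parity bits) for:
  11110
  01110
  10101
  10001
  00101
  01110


Row parities: 011001
Column parities: 11111

Row P: 011001, Col P: 11111, Corner: 1


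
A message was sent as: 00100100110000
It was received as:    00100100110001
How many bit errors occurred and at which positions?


XOR: 00000000000001

1 error(s) at position(s): 13


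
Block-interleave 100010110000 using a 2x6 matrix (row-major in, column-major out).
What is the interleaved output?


Matrix:
  100010
  110000
Read columns: 110100001000

110100001000


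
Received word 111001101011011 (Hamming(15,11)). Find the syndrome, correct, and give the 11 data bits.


Syndrome = 14: error at position 14

Data: 10111011001 (corrected bit 14)


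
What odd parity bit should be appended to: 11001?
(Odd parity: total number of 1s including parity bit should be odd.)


Number of 1s in data: 3
Parity bit: 0

0


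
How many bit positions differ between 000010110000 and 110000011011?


XOR: 110010101011
Count of 1s: 7

7


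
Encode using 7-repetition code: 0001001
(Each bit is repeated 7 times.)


Each bit -> 7 copies

0000000000000000000001111111000000000000001111111


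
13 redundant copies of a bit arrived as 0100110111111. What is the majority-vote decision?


Ones: 9 out of 13
Threshold: 7

1 (9/13 voted 1)


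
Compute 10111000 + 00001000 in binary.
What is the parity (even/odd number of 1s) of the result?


10111000 = 184
00001000 = 8
Sum = 192 = 11000000
1s count = 2

even parity (2 ones in 11000000)


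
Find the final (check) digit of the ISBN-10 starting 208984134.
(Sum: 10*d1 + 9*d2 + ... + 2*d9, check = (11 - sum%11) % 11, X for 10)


Weighted sum: 236
236 mod 11 = 5

Check digit: 6


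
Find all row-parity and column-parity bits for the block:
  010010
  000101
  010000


Row parities: 001
Column parities: 000111

Row P: 001, Col P: 000111, Corner: 1


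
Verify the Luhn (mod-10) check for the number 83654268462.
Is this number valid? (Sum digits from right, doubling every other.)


Luhn sum = 51
51 mod 10 = 1

Invalid (Luhn sum mod 10 = 1)


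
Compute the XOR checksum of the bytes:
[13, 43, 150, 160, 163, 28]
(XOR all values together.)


XOR chain: 13 ^ 43 ^ 150 ^ 160 ^ 163 ^ 28 = 175

175


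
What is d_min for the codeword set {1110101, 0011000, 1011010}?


Comparing all pairs, minimum distance: 2
Can detect 1 errors, correct 0 errors

2


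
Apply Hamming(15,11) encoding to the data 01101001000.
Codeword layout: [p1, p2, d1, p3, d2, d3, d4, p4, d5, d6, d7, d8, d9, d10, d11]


Parity bits: p1=0, p2=1, p3=1, p4=0

010111001001000


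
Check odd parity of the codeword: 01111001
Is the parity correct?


Number of 1s: 5

Yes, parity is correct (5 ones)


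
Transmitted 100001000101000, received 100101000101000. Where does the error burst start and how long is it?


XOR: 000100000000000

Burst at position 3, length 1


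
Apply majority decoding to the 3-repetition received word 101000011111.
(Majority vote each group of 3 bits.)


Groups: 101, 000, 011, 111
Majority votes: 1011

1011


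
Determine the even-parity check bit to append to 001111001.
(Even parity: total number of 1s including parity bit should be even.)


Number of 1s in data: 5
Parity bit: 1

1


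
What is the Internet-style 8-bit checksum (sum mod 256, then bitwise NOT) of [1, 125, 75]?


Sum = 201 mod 256 = 201
Complement = 54

54


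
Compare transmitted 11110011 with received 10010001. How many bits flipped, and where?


XOR: 01100010

3 error(s) at position(s): 1, 2, 6


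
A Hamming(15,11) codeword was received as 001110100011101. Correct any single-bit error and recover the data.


Syndrome = 0: no error detected

Data: 11010011101 (no errors)


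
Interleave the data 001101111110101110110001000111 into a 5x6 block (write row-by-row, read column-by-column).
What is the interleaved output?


Matrix:
  001101
  111110
  101110
  110001
  000111
Read columns: 011100101011100111010110110011

011100101011100111010110110011


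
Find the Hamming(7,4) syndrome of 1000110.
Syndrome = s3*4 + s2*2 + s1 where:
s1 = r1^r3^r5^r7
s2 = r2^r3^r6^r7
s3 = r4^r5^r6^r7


s1=0, s2=1, s3=0

Syndrome = 2 (error at position 2)


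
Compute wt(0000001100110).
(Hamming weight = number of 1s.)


Counting 1s in 0000001100110

4


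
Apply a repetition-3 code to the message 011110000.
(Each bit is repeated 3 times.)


Each bit -> 3 copies

000111111111111000000000000


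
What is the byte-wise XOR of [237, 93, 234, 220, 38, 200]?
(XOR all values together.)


XOR chain: 237 ^ 93 ^ 234 ^ 220 ^ 38 ^ 200 = 104

104


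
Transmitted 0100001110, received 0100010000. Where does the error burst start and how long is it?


XOR: 0000011110

Burst at position 5, length 4


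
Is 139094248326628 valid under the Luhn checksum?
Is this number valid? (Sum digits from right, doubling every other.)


Luhn sum = 80
80 mod 10 = 0

Valid (Luhn sum mod 10 = 0)


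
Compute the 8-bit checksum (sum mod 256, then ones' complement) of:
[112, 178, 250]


Sum = 540 mod 256 = 28
Complement = 227

227


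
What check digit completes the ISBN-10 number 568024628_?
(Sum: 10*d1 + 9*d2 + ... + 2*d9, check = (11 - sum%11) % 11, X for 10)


Weighted sum: 246
246 mod 11 = 4

Check digit: 7


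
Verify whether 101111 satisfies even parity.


Number of 1s: 5

No, parity error (5 ones)


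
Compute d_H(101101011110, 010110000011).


XOR: 111011011101
Count of 1s: 9

9


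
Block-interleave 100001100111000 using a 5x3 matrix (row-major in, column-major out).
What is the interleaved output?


Matrix:
  100
  001
  100
  111
  000
Read columns: 101100001001010

101100001001010


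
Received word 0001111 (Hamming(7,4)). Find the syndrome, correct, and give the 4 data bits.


Syndrome = 0: no error detected

Data: 0111 (no errors)


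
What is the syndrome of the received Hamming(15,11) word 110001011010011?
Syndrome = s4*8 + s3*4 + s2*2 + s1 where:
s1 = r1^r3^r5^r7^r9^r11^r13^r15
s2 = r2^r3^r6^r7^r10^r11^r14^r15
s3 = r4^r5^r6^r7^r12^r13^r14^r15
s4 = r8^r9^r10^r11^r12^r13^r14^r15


s1=0, s2=1, s3=1, s4=1

Syndrome = 14 (error at position 14)


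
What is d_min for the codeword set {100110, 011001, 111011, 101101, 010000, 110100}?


Comparing all pairs, minimum distance: 2
Can detect 1 errors, correct 0 errors

2


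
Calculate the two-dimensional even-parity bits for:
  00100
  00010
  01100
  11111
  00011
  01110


Row parities: 110101
Column parities: 11000

Row P: 110101, Col P: 11000, Corner: 0


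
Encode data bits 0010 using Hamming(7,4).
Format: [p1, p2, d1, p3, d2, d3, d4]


Parity bits: p1=0, p2=1, p3=1

0101010


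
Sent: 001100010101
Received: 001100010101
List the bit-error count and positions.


XOR: 000000000000

0 errors (received matches sent)


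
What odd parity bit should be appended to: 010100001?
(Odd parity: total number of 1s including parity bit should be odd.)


Number of 1s in data: 3
Parity bit: 0

0


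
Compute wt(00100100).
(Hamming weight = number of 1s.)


Counting 1s in 00100100

2


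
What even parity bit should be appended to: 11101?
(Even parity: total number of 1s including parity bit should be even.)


Number of 1s in data: 4
Parity bit: 0

0


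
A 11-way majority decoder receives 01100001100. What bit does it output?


Ones: 4 out of 11
Threshold: 6

0 (4/11 voted 1)


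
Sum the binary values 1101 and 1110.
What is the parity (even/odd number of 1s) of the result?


1101 = 13
1110 = 14
Sum = 27 = 11011
1s count = 4

even parity (4 ones in 11011)


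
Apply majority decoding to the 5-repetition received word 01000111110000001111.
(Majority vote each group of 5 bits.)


Groups: 01000, 11111, 00000, 01111
Majority votes: 0101

0101


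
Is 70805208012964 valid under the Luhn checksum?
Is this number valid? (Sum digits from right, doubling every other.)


Luhn sum = 44
44 mod 10 = 4

Invalid (Luhn sum mod 10 = 4)


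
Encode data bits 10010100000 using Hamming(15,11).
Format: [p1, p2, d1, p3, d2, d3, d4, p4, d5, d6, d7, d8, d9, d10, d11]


Parity bits: p1=0, p2=1, p3=1, p4=1

011100110100000


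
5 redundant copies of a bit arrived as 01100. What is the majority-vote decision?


Ones: 2 out of 5
Threshold: 3

0 (2/5 voted 1)


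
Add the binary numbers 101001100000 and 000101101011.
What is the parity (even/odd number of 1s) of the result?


101001100000 = 2656
000101101011 = 363
Sum = 3019 = 101111001011
1s count = 8

even parity (8 ones in 101111001011)


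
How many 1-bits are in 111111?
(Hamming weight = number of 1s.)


Counting 1s in 111111

6


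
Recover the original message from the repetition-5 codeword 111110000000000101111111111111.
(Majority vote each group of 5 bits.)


Groups: 11111, 00000, 00000, 10111, 11111, 11111
Majority votes: 100111

100111


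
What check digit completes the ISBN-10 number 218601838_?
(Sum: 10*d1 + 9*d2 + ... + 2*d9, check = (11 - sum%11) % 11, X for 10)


Weighted sum: 197
197 mod 11 = 10

Check digit: 1


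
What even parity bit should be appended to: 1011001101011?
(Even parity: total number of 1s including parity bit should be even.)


Number of 1s in data: 8
Parity bit: 0

0


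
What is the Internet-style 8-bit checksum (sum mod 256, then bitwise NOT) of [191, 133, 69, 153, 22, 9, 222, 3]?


Sum = 802 mod 256 = 34
Complement = 221

221


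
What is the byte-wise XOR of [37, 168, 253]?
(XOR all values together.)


XOR chain: 37 ^ 168 ^ 253 = 112

112


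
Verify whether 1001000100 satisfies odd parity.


Number of 1s: 3

Yes, parity is correct (3 ones)


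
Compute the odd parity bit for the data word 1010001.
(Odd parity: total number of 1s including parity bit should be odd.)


Number of 1s in data: 3
Parity bit: 0

0


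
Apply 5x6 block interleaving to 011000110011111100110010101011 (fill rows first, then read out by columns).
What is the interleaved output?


Matrix:
  011000
  110011
  111100
  110010
  101011
Read columns: 011111111010101001000101101001

011111111010101001000101101001


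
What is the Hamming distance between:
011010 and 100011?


XOR: 111001
Count of 1s: 4

4


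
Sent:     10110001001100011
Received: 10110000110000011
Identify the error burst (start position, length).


XOR: 00000001111100000

Burst at position 7, length 5


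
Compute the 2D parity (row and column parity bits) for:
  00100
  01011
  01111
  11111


Row parities: 1101
Column parities: 11111

Row P: 1101, Col P: 11111, Corner: 1


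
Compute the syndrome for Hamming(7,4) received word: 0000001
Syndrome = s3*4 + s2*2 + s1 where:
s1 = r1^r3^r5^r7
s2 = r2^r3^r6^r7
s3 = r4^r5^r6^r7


s1=1, s2=1, s3=1

Syndrome = 7 (error at position 7)


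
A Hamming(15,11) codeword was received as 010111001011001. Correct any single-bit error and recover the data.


Syndrome = 4: error at position 4

Data: 01101011001 (corrected bit 4)


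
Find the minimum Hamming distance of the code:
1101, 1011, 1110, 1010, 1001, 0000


Comparing all pairs, minimum distance: 1
Can detect 0 errors, correct 0 errors

1


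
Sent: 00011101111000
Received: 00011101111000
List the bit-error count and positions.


XOR: 00000000000000

0 errors (received matches sent)


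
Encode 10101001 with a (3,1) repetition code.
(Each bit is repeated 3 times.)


Each bit -> 3 copies

111000111000111000000111


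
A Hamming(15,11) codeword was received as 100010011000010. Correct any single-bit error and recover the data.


Syndrome = 11: error at position 11

Data: 01001010010 (corrected bit 11)


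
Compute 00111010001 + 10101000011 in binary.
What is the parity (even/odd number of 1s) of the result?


00111010001 = 465
10101000011 = 1347
Sum = 1812 = 11100010100
1s count = 5

odd parity (5 ones in 11100010100)


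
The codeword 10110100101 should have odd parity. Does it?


Number of 1s: 6

No, parity error (6 ones)


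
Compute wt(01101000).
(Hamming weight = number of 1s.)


Counting 1s in 01101000

3


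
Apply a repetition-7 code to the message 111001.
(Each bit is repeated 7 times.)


Each bit -> 7 copies

111111111111111111111000000000000001111111


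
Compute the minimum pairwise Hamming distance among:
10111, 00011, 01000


Comparing all pairs, minimum distance: 2
Can detect 1 errors, correct 0 errors

2


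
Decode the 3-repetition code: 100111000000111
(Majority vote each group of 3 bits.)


Groups: 100, 111, 000, 000, 111
Majority votes: 01001

01001


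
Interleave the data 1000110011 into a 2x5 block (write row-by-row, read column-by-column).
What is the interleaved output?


Matrix:
  10001
  10011
Read columns: 1100000111

1100000111


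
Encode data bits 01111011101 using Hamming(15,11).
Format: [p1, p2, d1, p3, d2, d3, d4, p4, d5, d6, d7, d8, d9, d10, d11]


Parity bits: p1=0, p2=0, p3=0, p4=1

000011111011101


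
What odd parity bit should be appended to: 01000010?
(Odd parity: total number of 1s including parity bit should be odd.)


Number of 1s in data: 2
Parity bit: 1

1


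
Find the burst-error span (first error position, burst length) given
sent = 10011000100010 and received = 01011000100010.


XOR: 11000000000000

Burst at position 0, length 2


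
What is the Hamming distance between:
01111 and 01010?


XOR: 00101
Count of 1s: 2

2


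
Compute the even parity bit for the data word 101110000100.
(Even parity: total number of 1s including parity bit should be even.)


Number of 1s in data: 5
Parity bit: 1

1


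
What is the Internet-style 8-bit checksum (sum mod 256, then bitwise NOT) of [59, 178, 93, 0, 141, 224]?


Sum = 695 mod 256 = 183
Complement = 72

72


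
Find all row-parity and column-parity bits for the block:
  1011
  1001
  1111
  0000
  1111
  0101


Row parities: 100000
Column parities: 0111

Row P: 100000, Col P: 0111, Corner: 1


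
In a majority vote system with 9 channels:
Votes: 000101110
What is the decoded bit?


Ones: 4 out of 9
Threshold: 5

0 (4/9 voted 1)


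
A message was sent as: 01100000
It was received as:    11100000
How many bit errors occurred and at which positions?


XOR: 10000000

1 error(s) at position(s): 0


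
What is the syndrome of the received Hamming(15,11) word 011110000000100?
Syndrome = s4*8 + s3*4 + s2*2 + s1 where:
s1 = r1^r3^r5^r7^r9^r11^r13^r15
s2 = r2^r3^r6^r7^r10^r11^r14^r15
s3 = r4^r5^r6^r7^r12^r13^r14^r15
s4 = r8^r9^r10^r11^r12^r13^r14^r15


s1=1, s2=0, s3=1, s4=1

Syndrome = 13 (error at position 13)


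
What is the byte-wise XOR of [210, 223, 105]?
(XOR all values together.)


XOR chain: 210 ^ 223 ^ 105 = 100

100


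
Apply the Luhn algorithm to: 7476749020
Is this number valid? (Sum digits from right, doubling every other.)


Luhn sum = 42
42 mod 10 = 2

Invalid (Luhn sum mod 10 = 2)


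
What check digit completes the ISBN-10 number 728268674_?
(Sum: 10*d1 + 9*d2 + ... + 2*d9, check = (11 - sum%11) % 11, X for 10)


Weighted sum: 295
295 mod 11 = 9

Check digit: 2


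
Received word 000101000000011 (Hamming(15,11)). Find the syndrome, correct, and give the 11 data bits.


Syndrome = 3: error at position 3

Data: 10100000011 (corrected bit 3)


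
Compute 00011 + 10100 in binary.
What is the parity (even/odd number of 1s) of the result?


00011 = 3
10100 = 20
Sum = 23 = 10111
1s count = 4

even parity (4 ones in 10111)


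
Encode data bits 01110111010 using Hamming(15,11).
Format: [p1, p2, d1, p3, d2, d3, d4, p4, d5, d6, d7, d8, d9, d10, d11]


Parity bits: p1=1, p2=1, p3=1, p4=0

110111100111010


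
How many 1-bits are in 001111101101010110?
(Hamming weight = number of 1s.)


Counting 1s in 001111101101010110

11


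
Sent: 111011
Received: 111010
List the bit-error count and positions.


XOR: 000001

1 error(s) at position(s): 5


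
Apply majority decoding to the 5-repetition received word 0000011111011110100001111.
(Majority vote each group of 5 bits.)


Groups: 00000, 11111, 01111, 01000, 01111
Majority votes: 01101

01101


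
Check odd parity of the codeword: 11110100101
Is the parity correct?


Number of 1s: 7

Yes, parity is correct (7 ones)


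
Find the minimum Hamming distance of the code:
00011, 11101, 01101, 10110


Comparing all pairs, minimum distance: 1
Can detect 0 errors, correct 0 errors

1


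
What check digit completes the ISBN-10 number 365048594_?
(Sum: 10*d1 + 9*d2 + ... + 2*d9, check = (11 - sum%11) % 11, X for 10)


Weighted sum: 243
243 mod 11 = 1

Check digit: X


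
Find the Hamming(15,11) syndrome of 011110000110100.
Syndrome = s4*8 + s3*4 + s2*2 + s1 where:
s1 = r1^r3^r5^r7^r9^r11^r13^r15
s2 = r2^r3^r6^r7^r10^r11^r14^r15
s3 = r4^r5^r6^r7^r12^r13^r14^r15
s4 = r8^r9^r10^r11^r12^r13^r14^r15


s1=0, s2=0, s3=1, s4=1

Syndrome = 12 (error at position 12)


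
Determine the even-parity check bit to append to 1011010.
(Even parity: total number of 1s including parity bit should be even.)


Number of 1s in data: 4
Parity bit: 0

0


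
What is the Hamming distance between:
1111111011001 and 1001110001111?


XOR: 0110001010110
Count of 1s: 6

6


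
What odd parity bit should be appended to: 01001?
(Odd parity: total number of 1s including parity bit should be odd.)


Number of 1s in data: 2
Parity bit: 1

1


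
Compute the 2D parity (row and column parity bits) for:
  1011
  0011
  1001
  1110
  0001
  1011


Row parities: 100111
Column parities: 0101

Row P: 100111, Col P: 0101, Corner: 0


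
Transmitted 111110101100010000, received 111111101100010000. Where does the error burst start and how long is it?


XOR: 000001000000000000

Burst at position 5, length 1


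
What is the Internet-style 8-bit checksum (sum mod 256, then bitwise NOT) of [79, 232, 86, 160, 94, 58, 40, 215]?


Sum = 964 mod 256 = 196
Complement = 59

59


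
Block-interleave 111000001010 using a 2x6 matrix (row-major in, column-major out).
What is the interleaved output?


Matrix:
  111000
  001010
Read columns: 101011000100

101011000100


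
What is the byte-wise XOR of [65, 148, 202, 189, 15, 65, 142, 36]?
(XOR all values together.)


XOR chain: 65 ^ 148 ^ 202 ^ 189 ^ 15 ^ 65 ^ 142 ^ 36 = 70

70


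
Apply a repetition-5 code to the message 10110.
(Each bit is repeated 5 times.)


Each bit -> 5 copies

1111100000111111111100000


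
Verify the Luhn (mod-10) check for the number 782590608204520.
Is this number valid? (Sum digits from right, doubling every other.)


Luhn sum = 61
61 mod 10 = 1

Invalid (Luhn sum mod 10 = 1)


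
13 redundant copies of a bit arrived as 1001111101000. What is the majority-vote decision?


Ones: 7 out of 13
Threshold: 7

1 (7/13 voted 1)


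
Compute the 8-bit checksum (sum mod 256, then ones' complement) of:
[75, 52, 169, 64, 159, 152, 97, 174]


Sum = 942 mod 256 = 174
Complement = 81

81


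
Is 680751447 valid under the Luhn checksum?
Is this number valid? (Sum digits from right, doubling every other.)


Luhn sum = 44
44 mod 10 = 4

Invalid (Luhn sum mod 10 = 4)


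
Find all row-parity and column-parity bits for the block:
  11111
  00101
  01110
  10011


Row parities: 1011
Column parities: 00111

Row P: 1011, Col P: 00111, Corner: 1


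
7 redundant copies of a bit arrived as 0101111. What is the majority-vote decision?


Ones: 5 out of 7
Threshold: 4

1 (5/7 voted 1)


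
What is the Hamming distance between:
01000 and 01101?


XOR: 00101
Count of 1s: 2

2


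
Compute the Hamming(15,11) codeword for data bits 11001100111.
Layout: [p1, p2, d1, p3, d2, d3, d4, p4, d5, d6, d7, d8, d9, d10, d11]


Parity bits: p1=1, p2=0, p3=0, p4=1

101010011100111


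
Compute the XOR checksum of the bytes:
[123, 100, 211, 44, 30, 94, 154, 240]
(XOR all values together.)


XOR chain: 123 ^ 100 ^ 211 ^ 44 ^ 30 ^ 94 ^ 154 ^ 240 = 202

202


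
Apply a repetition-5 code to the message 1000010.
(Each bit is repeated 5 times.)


Each bit -> 5 copies

11111000000000000000000001111100000


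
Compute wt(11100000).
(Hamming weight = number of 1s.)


Counting 1s in 11100000

3


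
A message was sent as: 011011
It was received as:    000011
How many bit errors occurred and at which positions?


XOR: 011000

2 error(s) at position(s): 1, 2


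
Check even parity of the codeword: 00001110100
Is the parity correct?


Number of 1s: 4

Yes, parity is correct (4 ones)


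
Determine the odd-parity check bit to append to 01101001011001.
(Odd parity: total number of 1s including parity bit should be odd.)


Number of 1s in data: 7
Parity bit: 0

0


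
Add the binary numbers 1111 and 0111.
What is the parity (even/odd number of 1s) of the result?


1111 = 15
0111 = 7
Sum = 22 = 10110
1s count = 3

odd parity (3 ones in 10110)


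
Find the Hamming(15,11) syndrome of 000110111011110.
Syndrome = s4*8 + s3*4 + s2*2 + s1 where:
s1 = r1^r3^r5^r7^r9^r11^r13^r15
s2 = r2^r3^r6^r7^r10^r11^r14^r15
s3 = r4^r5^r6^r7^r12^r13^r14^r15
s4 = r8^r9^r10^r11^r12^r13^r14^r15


s1=1, s2=1, s3=0, s4=0

Syndrome = 3 (error at position 3)


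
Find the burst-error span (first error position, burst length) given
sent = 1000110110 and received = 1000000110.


XOR: 0000110000

Burst at position 4, length 2


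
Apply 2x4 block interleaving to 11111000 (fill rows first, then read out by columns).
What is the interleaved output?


Matrix:
  1111
  1000
Read columns: 11101010

11101010


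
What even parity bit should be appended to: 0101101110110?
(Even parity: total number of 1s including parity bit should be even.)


Number of 1s in data: 8
Parity bit: 0

0


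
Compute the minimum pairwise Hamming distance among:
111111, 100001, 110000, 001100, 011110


Comparing all pairs, minimum distance: 2
Can detect 1 errors, correct 0 errors

2


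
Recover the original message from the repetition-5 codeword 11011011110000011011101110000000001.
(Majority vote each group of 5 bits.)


Groups: 11011, 01111, 00000, 11011, 10111, 00000, 00001
Majority votes: 1101100

1101100


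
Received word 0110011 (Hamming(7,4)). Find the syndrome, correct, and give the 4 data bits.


Syndrome = 0: no error detected

Data: 1011 (no errors)


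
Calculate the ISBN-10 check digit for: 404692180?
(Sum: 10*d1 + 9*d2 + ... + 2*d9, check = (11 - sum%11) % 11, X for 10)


Weighted sum: 206
206 mod 11 = 8

Check digit: 3


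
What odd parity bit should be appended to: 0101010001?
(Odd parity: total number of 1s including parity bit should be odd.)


Number of 1s in data: 4
Parity bit: 1

1


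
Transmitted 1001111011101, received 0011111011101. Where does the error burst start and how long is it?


XOR: 1010000000000

Burst at position 0, length 3


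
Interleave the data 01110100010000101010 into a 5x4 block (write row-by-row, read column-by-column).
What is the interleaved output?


Matrix:
  0111
  0100
  0100
  0010
  1010
Read columns: 00001111001001110000

00001111001001110000


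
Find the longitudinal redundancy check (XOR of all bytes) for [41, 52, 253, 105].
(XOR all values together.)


XOR chain: 41 ^ 52 ^ 253 ^ 105 = 137

137


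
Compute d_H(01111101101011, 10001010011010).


XOR: 11110111110001
Count of 1s: 10

10


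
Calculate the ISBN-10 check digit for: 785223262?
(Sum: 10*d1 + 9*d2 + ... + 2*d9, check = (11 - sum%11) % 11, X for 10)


Weighted sum: 253
253 mod 11 = 0

Check digit: 0


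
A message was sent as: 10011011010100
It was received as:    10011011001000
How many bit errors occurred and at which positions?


XOR: 00000000011100

3 error(s) at position(s): 9, 10, 11


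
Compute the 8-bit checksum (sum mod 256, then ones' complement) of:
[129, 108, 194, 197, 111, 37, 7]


Sum = 783 mod 256 = 15
Complement = 240

240


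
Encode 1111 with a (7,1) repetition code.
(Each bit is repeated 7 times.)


Each bit -> 7 copies

1111111111111111111111111111


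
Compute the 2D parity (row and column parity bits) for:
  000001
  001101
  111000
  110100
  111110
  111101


Row parities: 111111
Column parities: 000011

Row P: 111111, Col P: 000011, Corner: 0


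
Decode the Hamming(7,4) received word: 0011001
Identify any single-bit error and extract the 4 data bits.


Syndrome = 0: no error detected

Data: 1001 (no errors)


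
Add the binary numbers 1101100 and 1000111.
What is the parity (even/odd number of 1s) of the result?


1101100 = 108
1000111 = 71
Sum = 179 = 10110011
1s count = 5

odd parity (5 ones in 10110011)


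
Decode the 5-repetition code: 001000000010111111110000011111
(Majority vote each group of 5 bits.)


Groups: 00100, 00000, 10111, 11111, 00000, 11111
Majority votes: 001101

001101


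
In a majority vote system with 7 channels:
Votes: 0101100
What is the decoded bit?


Ones: 3 out of 7
Threshold: 4

0 (3/7 voted 1)


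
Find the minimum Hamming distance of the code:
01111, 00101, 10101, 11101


Comparing all pairs, minimum distance: 1
Can detect 0 errors, correct 0 errors

1


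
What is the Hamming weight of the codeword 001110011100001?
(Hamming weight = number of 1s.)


Counting 1s in 001110011100001

7


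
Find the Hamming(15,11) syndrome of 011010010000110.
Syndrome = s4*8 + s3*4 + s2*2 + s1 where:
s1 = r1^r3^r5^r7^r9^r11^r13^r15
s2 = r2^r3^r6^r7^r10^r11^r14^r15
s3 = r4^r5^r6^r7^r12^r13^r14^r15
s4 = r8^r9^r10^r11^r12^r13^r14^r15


s1=1, s2=1, s3=1, s4=1

Syndrome = 15 (error at position 15)


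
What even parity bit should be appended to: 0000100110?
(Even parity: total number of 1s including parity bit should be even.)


Number of 1s in data: 3
Parity bit: 1

1


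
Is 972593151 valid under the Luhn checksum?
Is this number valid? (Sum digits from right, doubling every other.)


Luhn sum = 35
35 mod 10 = 5

Invalid (Luhn sum mod 10 = 5)


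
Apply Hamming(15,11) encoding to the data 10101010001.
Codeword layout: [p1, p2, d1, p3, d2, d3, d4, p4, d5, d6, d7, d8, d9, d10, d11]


Parity bits: p1=0, p2=0, p3=0, p4=1

001001011010001


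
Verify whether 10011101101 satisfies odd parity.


Number of 1s: 7

Yes, parity is correct (7 ones)


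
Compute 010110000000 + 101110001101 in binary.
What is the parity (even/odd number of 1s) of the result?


010110000000 = 1408
101110001101 = 2957
Sum = 4365 = 1000100001101
1s count = 5

odd parity (5 ones in 1000100001101)


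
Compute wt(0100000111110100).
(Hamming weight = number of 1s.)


Counting 1s in 0100000111110100

7


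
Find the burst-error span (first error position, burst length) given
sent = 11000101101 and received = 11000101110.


XOR: 00000000011

Burst at position 9, length 2


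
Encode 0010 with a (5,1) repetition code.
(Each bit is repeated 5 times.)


Each bit -> 5 copies

00000000001111100000


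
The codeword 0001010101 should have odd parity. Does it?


Number of 1s: 4

No, parity error (4 ones)


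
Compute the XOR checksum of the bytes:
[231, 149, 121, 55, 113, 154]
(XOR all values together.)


XOR chain: 231 ^ 149 ^ 121 ^ 55 ^ 113 ^ 154 = 215

215


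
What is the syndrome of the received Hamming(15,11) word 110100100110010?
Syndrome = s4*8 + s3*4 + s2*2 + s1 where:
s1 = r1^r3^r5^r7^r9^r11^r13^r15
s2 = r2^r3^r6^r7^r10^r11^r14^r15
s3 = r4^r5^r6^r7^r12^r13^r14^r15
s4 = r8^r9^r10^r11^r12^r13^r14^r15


s1=1, s2=1, s3=1, s4=1

Syndrome = 15 (error at position 15)


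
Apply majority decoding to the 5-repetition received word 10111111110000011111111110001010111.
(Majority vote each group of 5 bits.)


Groups: 10111, 11111, 00000, 11111, 11111, 00010, 10111
Majority votes: 1101101

1101101


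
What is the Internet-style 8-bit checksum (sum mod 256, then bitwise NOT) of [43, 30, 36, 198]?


Sum = 307 mod 256 = 51
Complement = 204

204


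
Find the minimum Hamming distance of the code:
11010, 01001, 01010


Comparing all pairs, minimum distance: 1
Can detect 0 errors, correct 0 errors

1


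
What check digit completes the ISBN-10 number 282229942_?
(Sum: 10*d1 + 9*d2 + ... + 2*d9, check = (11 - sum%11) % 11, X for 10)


Weighted sum: 231
231 mod 11 = 0

Check digit: 0


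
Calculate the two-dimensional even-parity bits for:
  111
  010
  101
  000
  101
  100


Row parities: 110001
Column parities: 001

Row P: 110001, Col P: 001, Corner: 1


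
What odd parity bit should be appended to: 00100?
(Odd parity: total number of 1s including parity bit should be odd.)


Number of 1s in data: 1
Parity bit: 0

0


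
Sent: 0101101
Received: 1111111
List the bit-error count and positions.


XOR: 1010010

3 error(s) at position(s): 0, 2, 5


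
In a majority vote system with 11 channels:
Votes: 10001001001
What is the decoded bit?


Ones: 4 out of 11
Threshold: 6

0 (4/11 voted 1)


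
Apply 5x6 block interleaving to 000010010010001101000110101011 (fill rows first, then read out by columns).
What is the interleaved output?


Matrix:
  000010
  010010
  001101
  000110
  101011
Read columns: 000010100000101001101101100101

000010100000101001101101100101


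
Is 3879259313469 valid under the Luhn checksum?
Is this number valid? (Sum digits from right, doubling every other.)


Luhn sum = 67
67 mod 10 = 7

Invalid (Luhn sum mod 10 = 7)


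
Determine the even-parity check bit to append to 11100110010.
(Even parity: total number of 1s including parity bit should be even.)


Number of 1s in data: 6
Parity bit: 0

0


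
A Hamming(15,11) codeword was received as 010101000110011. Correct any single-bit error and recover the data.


Syndrome = 0: no error detected

Data: 00100110011 (no errors)


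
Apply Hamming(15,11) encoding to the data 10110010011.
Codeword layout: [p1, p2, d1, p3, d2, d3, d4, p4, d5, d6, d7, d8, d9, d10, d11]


Parity bits: p1=0, p2=0, p3=0, p4=1

001001110010011


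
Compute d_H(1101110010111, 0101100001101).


XOR: 1000010011010
Count of 1s: 5

5


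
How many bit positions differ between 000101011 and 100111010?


XOR: 100010001
Count of 1s: 3

3


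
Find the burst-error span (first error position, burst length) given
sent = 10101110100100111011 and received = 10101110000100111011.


XOR: 00000000100000000000

Burst at position 8, length 1


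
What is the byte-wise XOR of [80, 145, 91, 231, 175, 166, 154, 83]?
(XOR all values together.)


XOR chain: 80 ^ 145 ^ 91 ^ 231 ^ 175 ^ 166 ^ 154 ^ 83 = 189

189


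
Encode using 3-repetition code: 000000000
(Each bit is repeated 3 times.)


Each bit -> 3 copies

000000000000000000000000000


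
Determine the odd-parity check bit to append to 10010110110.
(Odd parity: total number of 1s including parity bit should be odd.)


Number of 1s in data: 6
Parity bit: 1

1


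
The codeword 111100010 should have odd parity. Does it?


Number of 1s: 5

Yes, parity is correct (5 ones)


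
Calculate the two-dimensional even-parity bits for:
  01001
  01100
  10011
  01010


Row parities: 0010
Column parities: 11100

Row P: 0010, Col P: 11100, Corner: 1


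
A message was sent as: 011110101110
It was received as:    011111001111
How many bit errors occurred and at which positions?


XOR: 000001100001

3 error(s) at position(s): 5, 6, 11


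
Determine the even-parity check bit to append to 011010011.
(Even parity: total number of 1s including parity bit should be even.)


Number of 1s in data: 5
Parity bit: 1

1


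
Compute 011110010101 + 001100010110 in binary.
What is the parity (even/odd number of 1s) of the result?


011110010101 = 1941
001100010110 = 790
Sum = 2731 = 101010101011
1s count = 7

odd parity (7 ones in 101010101011)


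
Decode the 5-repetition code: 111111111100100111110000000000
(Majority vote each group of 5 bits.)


Groups: 11111, 11111, 00100, 11111, 00000, 00000
Majority votes: 110100

110100


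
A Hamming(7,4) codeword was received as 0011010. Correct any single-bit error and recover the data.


Syndrome = 1: error at position 1

Data: 1010 (corrected bit 1)


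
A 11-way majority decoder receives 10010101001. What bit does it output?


Ones: 5 out of 11
Threshold: 6

0 (5/11 voted 1)


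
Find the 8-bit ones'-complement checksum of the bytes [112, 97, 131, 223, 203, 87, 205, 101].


Sum = 1159 mod 256 = 135
Complement = 120

120


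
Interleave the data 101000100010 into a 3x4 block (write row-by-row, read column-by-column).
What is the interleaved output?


Matrix:
  1010
  0010
  0010
Read columns: 100000111000

100000111000


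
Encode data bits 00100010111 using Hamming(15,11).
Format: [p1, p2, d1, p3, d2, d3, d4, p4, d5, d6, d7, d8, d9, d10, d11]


Parity bits: p1=1, p2=0, p3=0, p4=0

100001000010111


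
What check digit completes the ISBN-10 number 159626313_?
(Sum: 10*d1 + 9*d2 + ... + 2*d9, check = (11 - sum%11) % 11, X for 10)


Weighted sum: 232
232 mod 11 = 1

Check digit: X


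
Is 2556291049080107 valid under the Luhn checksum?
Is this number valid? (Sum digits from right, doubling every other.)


Luhn sum = 64
64 mod 10 = 4

Invalid (Luhn sum mod 10 = 4)


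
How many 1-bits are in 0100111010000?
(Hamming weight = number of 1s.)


Counting 1s in 0100111010000

5


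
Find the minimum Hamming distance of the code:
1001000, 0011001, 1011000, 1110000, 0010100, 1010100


Comparing all pairs, minimum distance: 1
Can detect 0 errors, correct 0 errors

1


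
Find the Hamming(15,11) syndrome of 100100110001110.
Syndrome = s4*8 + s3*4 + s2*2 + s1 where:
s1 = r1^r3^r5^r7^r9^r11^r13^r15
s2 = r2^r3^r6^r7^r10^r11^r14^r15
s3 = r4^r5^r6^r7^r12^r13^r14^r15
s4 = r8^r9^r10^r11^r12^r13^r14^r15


s1=1, s2=0, s3=1, s4=0

Syndrome = 5 (error at position 5)


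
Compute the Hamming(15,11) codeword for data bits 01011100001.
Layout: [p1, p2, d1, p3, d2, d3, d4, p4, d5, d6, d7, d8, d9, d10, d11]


Parity bits: p1=0, p2=1, p3=1, p4=1

010110111100001


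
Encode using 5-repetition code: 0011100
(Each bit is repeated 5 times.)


Each bit -> 5 copies

00000000001111111111111110000000000


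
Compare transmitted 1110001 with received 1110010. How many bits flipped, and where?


XOR: 0000011

2 error(s) at position(s): 5, 6


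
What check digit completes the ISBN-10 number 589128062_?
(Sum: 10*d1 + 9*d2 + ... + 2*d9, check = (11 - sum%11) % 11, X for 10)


Weighted sum: 275
275 mod 11 = 0

Check digit: 0


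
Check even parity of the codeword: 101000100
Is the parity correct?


Number of 1s: 3

No, parity error (3 ones)


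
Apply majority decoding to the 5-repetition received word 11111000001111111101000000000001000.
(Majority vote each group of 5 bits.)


Groups: 11111, 00000, 11111, 11101, 00000, 00000, 01000
Majority votes: 1011000

1011000


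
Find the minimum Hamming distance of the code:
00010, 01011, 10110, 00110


Comparing all pairs, minimum distance: 1
Can detect 0 errors, correct 0 errors

1


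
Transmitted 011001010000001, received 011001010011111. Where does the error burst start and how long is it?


XOR: 000000000011110

Burst at position 10, length 4


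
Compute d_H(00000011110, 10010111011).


XOR: 10010100101
Count of 1s: 5

5
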